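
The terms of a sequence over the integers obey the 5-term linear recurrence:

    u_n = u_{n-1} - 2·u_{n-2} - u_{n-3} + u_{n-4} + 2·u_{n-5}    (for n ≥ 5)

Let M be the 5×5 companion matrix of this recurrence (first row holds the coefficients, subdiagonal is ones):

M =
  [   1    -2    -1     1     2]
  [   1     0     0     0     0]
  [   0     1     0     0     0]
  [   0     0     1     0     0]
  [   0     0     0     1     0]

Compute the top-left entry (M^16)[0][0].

5170

(M^16)[0][0] is the top entry after applying M 16 times to the unit state (1, 0, 0, 0, 0). Equivalently it is h_{20} for the auxiliary sequence (h_n) obeying the same recurrence with h_4 = 1 and h_i = 0 for 0 ≤ i < 4:
h_5 = 1·1 + -2·0 + -1·0 + 1·0 + 2·0 = 1
h_6 = 1·1 + -2·1 + -1·0 + 1·0 + 2·0 = -1
h_7 = 1·-1 + -2·1 + -1·1 + 1·0 + 2·0 = -4
h_8 = 1·-4 + -2·-1 + -1·1 + 1·1 + 2·0 = -2
h_9 = 1·-2 + -2·-4 + -1·-1 + 1·1 + 2·1 = 10
h_10 = 1·10 + -2·-2 + -1·-4 + 1·-1 + 2·1 = 19
h_11 = 1·19 + -2·10 + -1·-2 + 1·-4 + 2·-1 = -5
h_12 = 1·-5 + -2·19 + -1·10 + 1·-2 + 2·-4 = -63
h_13 = 1·-63 + -2·-5 + -1·19 + 1·10 + 2·-2 = -66
h_14 = 1·-66 + -2·-63 + -1·-5 + 1·19 + 2·10 = 104
h_15 = 1·104 + -2·-66 + -1·-63 + 1·-5 + 2·19 = 332
h_16 = 1·332 + -2·104 + -1·-66 + 1·-63 + 2·-5 = 117
h_17 = 1·117 + -2·332 + -1·104 + 1·-66 + 2·-63 = -843
h_18 = 1·-843 + -2·117 + -1·332 + 1·104 + 2·-66 = -1437
h_19 = 1·-1437 + -2·-843 + -1·117 + 1·332 + 2·104 = 672
h_20 = 1·672 + -2·-1437 + -1·-843 + 1·117 + 2·332 = 5170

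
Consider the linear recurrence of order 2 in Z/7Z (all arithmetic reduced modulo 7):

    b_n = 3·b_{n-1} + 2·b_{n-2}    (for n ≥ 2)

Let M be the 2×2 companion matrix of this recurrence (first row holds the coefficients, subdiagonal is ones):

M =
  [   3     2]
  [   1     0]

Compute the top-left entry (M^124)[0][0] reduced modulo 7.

(M^124)[0][0] is the top entry after applying M 124 times to the unit state (1, 0). Equivalently it is h_{125} for the auxiliary sequence (h_n) obeying the same recurrence with h_1 = 1 and h_i = 0 for 0 ≤ i < 1:
h_2 = 3·1 + 2·0 = 3
h_3 = 3·3 + 2·1 = 4
h_4 = 3·4 + 2·3 = 4
h_5 = 3·4 + 2·4 = 6
h_6 = 3·6 + 2·4 = 5
h_7 = 3·5 + 2·6 = 6
h_8 = 3·6 + 2·5 = 0
h_9 = 3·0 + 2·6 = 5
h_10 = 3·5 + 2·0 = 1
h_11 = 3·1 + 2·5 = 6
h_12 = 3·6 + 2·1 = 6
h_13 = 3·6 + 2·6 = 2
h_14 = 3·2 + 2·6 = 4
h_15 = 3·4 + 2·2 = 2
h_16 = 3·2 + 2·4 = 0
h_17 = 3·0 + 2·2 = 4
h_18 = 3·4 + 2·0 = 5
h_19 = 3·5 + 2·4 = 2
h_20 = 3·2 + 2·5 = 2
h_21 = 3·2 + 2·2 = 3
h_22 = 3·3 + 2·2 = 6
h_23 = 3·6 + 2·3 = 3
h_24 = 3·3 + 2·6 = 0
h_25 = 3·0 + 2·3 = 6
h_26 = 3·6 + 2·0 = 4
h_27 = 3·4 + 2·6 = 3
h_28 = 3·3 + 2·4 = 3
h_29 = 3·3 + 2·3 = 1
h_30 = 3·1 + 2·3 = 2
h_31 = 3·2 + 2·1 = 1
h_32 = 3·1 + 2·2 = 0
h_33 = 3·0 + 2·1 = 2
h_34 = 3·2 + 2·0 = 6
h_35 = 3·6 + 2·2 = 1
h_36 = 3·1 + 2·6 = 1
h_37 = 3·1 + 2·1 = 5
h_38 = 3·5 + 2·1 = 3
h_39 = 3·3 + 2·5 = 5
h_40 = 3·5 + 2·3 = 0
h_41 = 3·0 + 2·5 = 3
h_42 = 3·3 + 2·0 = 2
h_43 = 3·2 + 2·3 = 5
h_44 = 3·5 + 2·2 = 5
h_45 = 3·5 + 2·5 = 4
h_46 = 3·4 + 2·5 = 1
h_47 = 3·1 + 2·4 = 4
h_48 = 3·4 + 2·1 = 0
h_49 = 3·0 + 2·4 = 1
(h_48, h_49) = (0, 1) = (h_0, h_1), so the sequence has period 48.
125 ≡ 29 (mod 48), hence h_125 = h_29 = 1.

1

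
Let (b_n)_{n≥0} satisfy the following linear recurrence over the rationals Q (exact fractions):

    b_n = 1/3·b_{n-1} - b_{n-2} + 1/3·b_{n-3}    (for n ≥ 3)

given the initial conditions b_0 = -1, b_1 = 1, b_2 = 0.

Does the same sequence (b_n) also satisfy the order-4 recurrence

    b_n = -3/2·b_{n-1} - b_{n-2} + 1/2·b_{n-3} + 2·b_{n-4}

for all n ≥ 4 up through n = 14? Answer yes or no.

no

Terms b_0..b_14: -1, 1, 0, -4/3, -1/9, 35/27, 8/81, -316/243, -73/729, 2843/2187, 656/6561, -25588/19683, -5905/59049, 230291/177147, 53144/531441
n=4: candidate gives 1/2, actual b_4 = -1/9 ✗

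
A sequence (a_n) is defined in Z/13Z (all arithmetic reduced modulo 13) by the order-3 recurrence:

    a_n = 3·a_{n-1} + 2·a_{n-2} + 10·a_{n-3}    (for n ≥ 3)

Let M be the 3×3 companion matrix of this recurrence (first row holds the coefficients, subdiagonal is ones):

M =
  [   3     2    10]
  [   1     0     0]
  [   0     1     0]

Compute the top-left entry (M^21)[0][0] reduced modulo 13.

(M^21)[0][0] is the top entry after applying M 21 times to the unit state (1, 0, 0). Equivalently it is h_{23} for the auxiliary sequence (h_n) obeying the same recurrence with h_2 = 1 and h_i = 0 for 0 ≤ i < 2:
h_3 = 3·1 + 2·0 + 10·0 = 3
h_4 = 3·3 + 2·1 + 10·0 = 11
h_5 = 3·11 + 2·3 + 10·1 = 10
h_6 = 3·10 + 2·11 + 10·3 = 4
h_7 = 3·4 + 2·10 + 10·11 = 12
h_8 = 3·12 + 2·4 + 10·10 = 1
h_9 = 3·1 + 2·12 + 10·4 = 2
h_10 = 3·2 + 2·1 + 10·12 = 11
h_11 = 3·11 + 2·2 + 10·1 = 8
h_12 = 3·8 + 2·11 + 10·2 = 1
h_13 = 3·1 + 2·8 + 10·11 = 12
h_14 = 3·12 + 2·1 + 10·8 = 1
h_15 = 3·1 + 2·12 + 10·1 = 11
h_16 = 3·11 + 2·1 + 10·12 = 12
h_17 = 3·12 + 2·11 + 10·1 = 3
h_18 = 3·3 + 2·12 + 10·11 = 0
h_19 = 3·0 + 2·3 + 10·12 = 9
h_20 = 3·9 + 2·0 + 10·3 = 5
h_21 = 3·5 + 2·9 + 10·0 = 7
h_22 = 3·7 + 2·5 + 10·9 = 4
h_23 = 3·4 + 2·7 + 10·5 = 11

11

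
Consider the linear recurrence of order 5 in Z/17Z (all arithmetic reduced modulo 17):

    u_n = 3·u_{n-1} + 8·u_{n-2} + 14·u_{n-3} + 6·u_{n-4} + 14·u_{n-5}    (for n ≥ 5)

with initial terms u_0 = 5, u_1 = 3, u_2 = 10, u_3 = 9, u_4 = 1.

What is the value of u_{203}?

11

u_5 = 3·1 + 8·9 + 14·10 + 6·3 + 14·5 = 14
u_6 = 3·14 + 8·1 + 14·9 + 6·10 + 14·3 = 6
u_7 = 3·6 + 8·14 + 14·1 + 6·9 + 14·10 = 15
u_8 = 3·15 + 8·6 + 14·14 + 6·1 + 14·9 = 13
u_9 = 3·13 + 8·15 + 14·6 + 6·14 + 14·1 = 1
u_10 = 3·1 + 8·13 + 14·15 + 6·6 + 14·14 = 5
Continuing the recurrence:
  u_11 = 5;  u_12 = 0;  u_13 = 9;  u_14 = 5;  u_15 = 0;  u_16 = 15
  u_17 = 16;  u_18 = 1;  u_19 = 3;  u_20 = 8;  u_21 = 11;  u_22 = 12
  u_23 = 13;  u_24 = 5;  u_25 = 6;  u_26 = 7;  u_27 = 11;  u_28 = 11
  u_29 = 2;  u_30 = 0;  u_31 = 11;  u_32 = 9;  u_33 = 9;  u_34 = 9
  u_35 = 2;  u_36 = 4;  u_37 = 11;  u_38 = 1;  u_39 = 13;  u_40 = 15
  u_41 = 13;  u_42 = 8;  u_43 = 5;  u_44 = 6;  u_45 = 16;  u_46 = 5
  u_47 = 12;  u_48 = 15;  u_49 = 0;  u_50 = 15;  u_51 = 6;  u_52 = 5
  u_53 = 7;  u_54 = 14;  u_55 = 6;  u_56 = 2;  u_57 = 5;  u_58 = 8
  u_59 = 1;  u_60 = 12;  u_61 = 10;  u_62 = 3;  u_63 = 1;  u_64 = 15
  u_65 = 0;  u_66 = 3;  u_67 = 12;  u_68 = 11;  u_69 = 7;  u_70 = 6
  u_71 = 2;  u_72 = 12;  u_73 = 9;  u_74 = 13;  u_75 = 1;  u_76 = 10
  u_77 = 0;  u_78 = 9;  u_79 = 15;  u_80 = 4;  u_81 = 7;  u_82 = 11
  u_83 = 4;  u_84 = 7;  u_85 = 16;  u_86 = 1;  u_87 = 16;  u_88 = 4
  u_89 = 8;  u_90 = 0;  u_91 = 9;  u_92 = 13;  u_93 = 11;  u_94 = 1
  u_95 = 4;  u_96 = 4;  u_97 = 0;  u_98 = 10;  u_99 = 5;  u_100 = 5
  u_101 = 13;  u_102 = 5;  u_103 = 2;  u_104 = 5;  u_105 = 11;  u_106 = 7
  u_107 = 6;  u_108 = 14;  u_109 = 1;  u_110 = 4;  u_111 = 10;  u_112 = 6
  u_113 = 16;  u_114 = 2;  u_115 = 11;  u_116 = 7;  u_117 = 11;  u_118 = 3
  u_119 = 0;  u_120 = 0;  u_121 = 2;  u_122 = 8;  u_123 = 14;  u_124 = 15
  u_125 = 9;  u_126 = 11;  u_127 = 1;  u_128 = 10;  u_129 = 14;  u_130 = 5
  u_131 = 2;  u_132 = 10;  u_133 = 0;  u_134 = 11;  u_135 = 0;  u_136 = 6
  u_137 = 6;  u_138 = 13;  u_139 = 2;  u_140 = 9;  u_141 = 5;  u_142 = 5
  u_143 = 1;  u_144 = 8;  u_145 = 3;  u_146 = 0;  u_147 = 8;  u_148 = 9
  u_149 = 0;  u_150 = 5;  u_151 = 2;  u_152 = 8;  u_153 = 15;  u_154 = 14
  u_155 = 16;  u_156 = 4;  u_157 = 11;  u_158 = 5;  u_159 = 9;  u_160 = 10
  u_161 = 5;  u_162 = 14;  u_163 = 6;  u_164 = 12;  u_165 = 8;  u_166 = 1
  u_167 = 8;  u_168 = 11;  u_169 = 4;  u_170 = 7;  u_171 = 14;  u_172 = 9
  u_173 = 7;  u_174 = 13;  u_175 = 12;  u_176 = 12;  u_177 = 6;  u_178 = 16
  u_179 = 8;  u_180 = 0;  u_181 = 16;  u_182 = 0;  u_183 = 9;  u_184 = 6
  u_185 = 16;  u_186 = 4;  u_187 = 6;  u_188 = 11;  u_189 = 11;  u_190 = 11
  u_191 = 10;  u_192 = 14;  u_193 = 3;  u_194 = 5;  u_195 = 7;  u_196 = 4
  u_197 = 12;  u_198 = 0;  u_199 = 9;  u_200 = 11;  u_201 = 12
u_202 = 3·12 + 8·11 + 14·9 + 6·0 + 14·12 = 10
u_203 = 3·10 + 8·12 + 14·11 + 6·9 + 14·0 = 11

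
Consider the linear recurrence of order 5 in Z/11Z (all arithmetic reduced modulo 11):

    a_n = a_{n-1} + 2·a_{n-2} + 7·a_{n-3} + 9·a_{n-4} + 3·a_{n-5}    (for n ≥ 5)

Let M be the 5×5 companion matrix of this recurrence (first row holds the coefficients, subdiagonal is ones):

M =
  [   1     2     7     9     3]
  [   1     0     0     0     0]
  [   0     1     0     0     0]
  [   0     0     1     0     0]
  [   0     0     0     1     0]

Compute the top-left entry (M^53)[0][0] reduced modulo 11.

(M^53)[0][0] is the top entry after applying M 53 times to the unit state (1, 0, 0, 0, 0). Equivalently it is h_{57} for the auxiliary sequence (h_n) obeying the same recurrence with h_4 = 1 and h_i = 0 for 0 ≤ i < 4:
h_5 = 1·1 + 2·0 + 7·0 + 9·0 + 3·0 = 1
h_6 = 1·1 + 2·1 + 7·0 + 9·0 + 3·0 = 3
h_7 = 1·3 + 2·1 + 7·1 + 9·0 + 3·0 = 1
h_8 = 1·1 + 2·3 + 7·1 + 9·1 + 3·0 = 1
h_9 = 1·1 + 2·1 + 7·3 + 9·1 + 3·1 = 3
h_10 = 1·3 + 2·1 + 7·1 + 9·3 + 3·1 = 9
h_11 = 1·9 + 2·3 + 7·1 + 9·1 + 3·3 = 7
h_12 = 1·7 + 2·9 + 7·3 + 9·1 + 3·1 = 3
h_13 = 1·3 + 2·7 + 7·9 + 9·3 + 3·1 = 0
h_14 = 1·0 + 2·3 + 7·7 + 9·9 + 3·3 = 2
h_15 = 1·2 + 2·0 + 7·3 + 9·7 + 3·9 = 3
h_16 = 1·3 + 2·2 + 7·0 + 9·3 + 3·7 = 0
h_17 = 1·0 + 2·3 + 7·2 + 9·0 + 3·3 = 7
h_18 = 1·7 + 2·0 + 7·3 + 9·2 + 3·0 = 2
h_19 = 1·2 + 2·7 + 7·0 + 9·3 + 3·2 = 5
h_20 = 1·5 + 2·2 + 7·7 + 9·0 + 3·3 = 1
h_21 = 1·1 + 2·5 + 7·2 + 9·7 + 3·0 = 0
h_22 = 1·0 + 2·1 + 7·5 + 9·2 + 3·7 = 10
h_23 = 1·10 + 2·0 + 7·1 + 9·5 + 3·2 = 2
h_24 = 1·2 + 2·10 + 7·0 + 9·1 + 3·5 = 2
h_25 = 1·2 + 2·2 + 7·10 + 9·0 + 3·1 = 2
h_26 = 1·2 + 2·2 + 7·2 + 9·10 + 3·0 = 0
h_27 = 1·0 + 2·2 + 7·2 + 9·2 + 3·10 = 0
h_28 = 1·0 + 2·0 + 7·2 + 9·2 + 3·2 = 5
h_29 = 1·5 + 2·0 + 7·0 + 9·2 + 3·2 = 7
h_30 = 1·7 + 2·5 + 7·0 + 9·0 + 3·2 = 1
h_31 = 1·1 + 2·7 + 7·5 + 9·0 + 3·0 = 6
h_32 = 1·6 + 2·1 + 7·7 + 9·5 + 3·0 = 3
h_33 = 1·3 + 2·6 + 7·1 + 9·7 + 3·5 = 1
h_34 = 1·1 + 2·3 + 7·6 + 9·1 + 3·7 = 2
h_35 = 1·2 + 2·1 + 7·3 + 9·6 + 3·1 = 5
h_36 = 1·5 + 2·2 + 7·1 + 9·3 + 3·6 = 6
h_37 = 1·6 + 2·5 + 7·2 + 9·1 + 3·3 = 4
h_38 = 1·4 + 2·6 + 7·5 + 9·2 + 3·1 = 6
h_39 = 1·6 + 2·4 + 7·6 + 9·5 + 3·2 = 8
h_40 = 1·8 + 2·6 + 7·4 + 9·6 + 3·5 = 7
h_41 = 1·7 + 2·8 + 7·6 + 9·4 + 3·6 = 9
h_42 = 1·9 + 2·7 + 7·8 + 9·6 + 3·4 = 2
h_43 = 1·2 + 2·9 + 7·7 + 9·8 + 3·6 = 5
h_44 = 1·5 + 2·2 + 7·9 + 9·7 + 3·8 = 5
h_45 = 1·5 + 2·5 + 7·2 + 9·9 + 3·7 = 10
h_46 = 1·10 + 2·5 + 7·5 + 9·2 + 3·9 = 1
h_47 = 1·1 + 2·10 + 7·5 + 9·5 + 3·2 = 8
h_48 = 1·8 + 2·1 + 7·10 + 9·5 + 3·5 = 8
h_49 = 1·8 + 2·8 + 7·1 + 9·10 + 3·5 = 4
h_50 = 1·4 + 2·8 + 7·8 + 9·1 + 3·10 = 5
h_51 = 1·5 + 2·4 + 7·8 + 9·8 + 3·1 = 1
h_52 = 1·1 + 2·5 + 7·4 + 9·8 + 3·8 = 3
h_53 = 1·3 + 2·1 + 7·5 + 9·4 + 3·8 = 1
h_54 = 1·1 + 2·3 + 7·1 + 9·5 + 3·4 = 5
h_55 = 1·5 + 2·1 + 7·3 + 9·1 + 3·5 = 8
h_56 = 1·8 + 2·5 + 7·1 + 9·3 + 3·1 = 0
h_57 = 1·0 + 2·8 + 7·5 + 9·1 + 3·3 = 3

3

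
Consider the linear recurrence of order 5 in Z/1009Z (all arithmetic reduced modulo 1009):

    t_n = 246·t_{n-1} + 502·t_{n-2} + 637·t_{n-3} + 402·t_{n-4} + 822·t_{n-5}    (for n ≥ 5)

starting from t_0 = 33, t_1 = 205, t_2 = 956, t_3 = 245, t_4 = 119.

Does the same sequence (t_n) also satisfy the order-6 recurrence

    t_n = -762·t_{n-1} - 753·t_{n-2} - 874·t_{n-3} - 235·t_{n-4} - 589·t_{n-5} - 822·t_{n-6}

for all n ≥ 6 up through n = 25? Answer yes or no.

yes

Terms t_0..t_25: 33, 205, 956, 245, 119, 5, 997, 124, 427, 161, 273, 868, 233, 14, 251, 490, 145, 1003, 435, 319, 369, 34, 694, 553, 468, 529
n=6: candidate gives 997, actual t_6 = 997 ✓
n=7: candidate gives 124, actual t_7 = 124 ✓
n=8: candidate gives 427, actual t_8 = 427 ✓
n=9: candidate gives 161, actual t_9 = 161 ✓
n=10: candidate gives 273, actual t_10 = 273 ✓
n=11: candidate gives 868, actual t_11 = 868 ✓
n=12: candidate gives 233, actual t_12 = 233 ✓
n=13: candidate gives 14, actual t_13 = 14 ✓
n=14: candidate gives 251, actual t_14 = 251 ✓
n=15: candidate gives 490, actual t_15 = 490 ✓
n=16: candidate gives 145, actual t_16 = 145 ✓
n=17: candidate gives 1003, actual t_17 = 1003 ✓
n=18: candidate gives 435, actual t_18 = 435 ✓
n=19: candidate gives 319, actual t_19 = 319 ✓
n=20: candidate gives 369, actual t_20 = 369 ✓
n=21: candidate gives 34, actual t_21 = 34 ✓
n=22: candidate gives 694, actual t_22 = 694 ✓
n=23: candidate gives 553, actual t_23 = 553 ✓
n=24: candidate gives 468, actual t_24 = 468 ✓
n=25: candidate gives 529, actual t_25 = 529 ✓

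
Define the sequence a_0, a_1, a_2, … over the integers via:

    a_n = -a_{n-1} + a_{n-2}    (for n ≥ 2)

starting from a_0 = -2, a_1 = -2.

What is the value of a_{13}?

-178

a_2 = -1·-2 + 1·-2 = 0
a_3 = -1·0 + 1·-2 = -2
a_4 = -1·-2 + 1·0 = 2
a_5 = -1·2 + 1·-2 = -4
a_6 = -1·-4 + 1·2 = 6
a_7 = -1·6 + 1·-4 = -10
a_8 = -1·-10 + 1·6 = 16
a_9 = -1·16 + 1·-10 = -26
a_10 = -1·-26 + 1·16 = 42
a_11 = -1·42 + 1·-26 = -68
a_12 = -1·-68 + 1·42 = 110
a_13 = -1·110 + 1·-68 = -178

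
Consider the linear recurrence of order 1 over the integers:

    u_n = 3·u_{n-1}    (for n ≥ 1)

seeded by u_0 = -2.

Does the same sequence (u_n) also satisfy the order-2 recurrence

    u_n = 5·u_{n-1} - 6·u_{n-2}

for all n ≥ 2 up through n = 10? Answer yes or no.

Terms u_0..u_10: -2, -6, -18, -54, -162, -486, -1458, -4374, -13122, -39366, -118098
n=2: candidate gives -18, actual u_2 = -18 ✓
n=3: candidate gives -54, actual u_3 = -54 ✓
n=4: candidate gives -162, actual u_4 = -162 ✓
n=5: candidate gives -486, actual u_5 = -486 ✓
n=6: candidate gives -1458, actual u_6 = -1458 ✓
n=7: candidate gives -4374, actual u_7 = -4374 ✓
n=8: candidate gives -13122, actual u_8 = -13122 ✓
n=9: candidate gives -39366, actual u_9 = -39366 ✓
n=10: candidate gives -118098, actual u_10 = -118098 ✓

yes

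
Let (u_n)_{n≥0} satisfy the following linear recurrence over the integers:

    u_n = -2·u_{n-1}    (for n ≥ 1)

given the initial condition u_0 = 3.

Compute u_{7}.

-384

u_1 = -2·3 = -6
u_2 = -2·-6 = 12
u_3 = -2·12 = -24
u_4 = -2·-24 = 48
u_5 = -2·48 = -96
u_6 = -2·-96 = 192
u_7 = -2·192 = -384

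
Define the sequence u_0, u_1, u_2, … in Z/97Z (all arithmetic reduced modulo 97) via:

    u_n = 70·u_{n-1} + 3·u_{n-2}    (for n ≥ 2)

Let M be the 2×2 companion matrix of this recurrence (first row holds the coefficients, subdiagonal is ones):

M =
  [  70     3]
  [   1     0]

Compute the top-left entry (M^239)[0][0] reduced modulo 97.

(M^239)[0][0] is the top entry after applying M 239 times to the unit state (1, 0). Equivalently it is h_{240} for the auxiliary sequence (h_n) obeying the same recurrence with h_1 = 1 and h_i = 0 for 0 ≤ i < 1:
h_2 = 70·1 + 3·0 = 70
h_3 = 70·70 + 3·1 = 53
h_4 = 70·53 + 3·70 = 40
h_5 = 70·40 + 3·53 = 49
h_6 = 70·49 + 3·40 = 58
h_7 = 70·58 + 3·49 = 36
h_8 = 70·36 + 3·58 = 75
h_9 = 70·75 + 3·36 = 23
h_10 = 70·23 + 3·75 = 89
h_11 = 70·89 + 3·23 = 91
h_12 = 70·91 + 3·89 = 41
h_13 = 70·41 + 3·91 = 39
h_14 = 70·39 + 3·41 = 40
h_15 = 70·40 + 3·39 = 7
h_16 = 70·7 + 3·40 = 28
h_17 = 70·28 + 3·7 = 41
h_18 = 70·41 + 3·28 = 44
h_19 = 70·44 + 3·41 = 2
h_20 = 70·2 + 3·44 = 78
h_21 = 70·78 + 3·2 = 34
h_22 = 70·34 + 3·78 = 92
h_23 = 70·92 + 3·34 = 43
h_24 = 70·43 + 3·92 = 85
h_25 = 70·85 + 3·43 = 65
h_26 = 70·65 + 3·85 = 52
h_27 = 70·52 + 3·65 = 52
h_28 = 70·52 + 3·52 = 13
h_29 = 70·13 + 3·52 = 96
h_30 = 70·96 + 3·13 = 66
h_31 = 70·66 + 3·96 = 58
h_32 = 70·58 + 3·66 = 87
h_33 = 70·87 + 3·58 = 56
h_34 = 70·56 + 3·87 = 10
h_35 = 70·10 + 3·56 = 92
h_36 = 70·92 + 3·10 = 68
h_37 = 70·68 + 3·92 = 89
h_38 = 70·89 + 3·68 = 32
h_39 = 70·32 + 3·89 = 82
h_40 = 70·82 + 3·32 = 16
h_41 = 70·16 + 3·82 = 8
h_42 = 70·8 + 3·16 = 26
h_43 = 70·26 + 3·8 = 1
h_44 = 70·1 + 3·26 = 51
h_45 = 70·51 + 3·1 = 81
h_46 = 70·81 + 3·51 = 3
h_47 = 70·3 + 3·81 = 65
h_48 = 70·65 + 3·3 = 0
h_49 = 70·0 + 3·65 = 1
(h_48, h_49) = (0, 1) = (h_0, h_1), so the sequence has period 48.
240 ≡ 0 (mod 48), hence h_240 = h_0 = 0.

0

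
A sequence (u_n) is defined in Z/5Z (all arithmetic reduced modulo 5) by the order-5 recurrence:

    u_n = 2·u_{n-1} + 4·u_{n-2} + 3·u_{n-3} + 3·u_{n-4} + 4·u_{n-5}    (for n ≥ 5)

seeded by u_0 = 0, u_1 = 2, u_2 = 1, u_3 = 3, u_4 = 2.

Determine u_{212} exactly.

u_5 = 2·2 + 4·3 + 3·1 + 3·2 + 4·0 = 0
u_6 = 2·0 + 4·2 + 3·3 + 3·1 + 4·2 = 3
u_7 = 2·3 + 4·0 + 3·2 + 3·3 + 4·1 = 0
u_8 = 2·0 + 4·3 + 3·0 + 3·2 + 4·3 = 0
u_9 = 2·0 + 4·0 + 3·3 + 3·0 + 4·2 = 2
u_10 = 2·2 + 4·0 + 3·0 + 3·3 + 4·0 = 3
Continuing the recurrence:
  u_11 = 1;  u_12 = 0;  u_13 = 4;  u_14 = 3;  u_15 = 2;  u_16 = 2
  u_17 = 3;  u_18 = 0;  u_19 = 1;  u_20 = 0;  u_21 = 1;  u_22 = 2
  u_23 = 1;  u_24 = 2;  u_25 = 2;  u_26 = 0;  u_27 = 0;  u_28 = 1
  u_29 = 1;  u_30 = 4;  u_31 = 0;  u_32 = 2;  u_33 = 3;  u_34 = 0
  u_35 = 4;  u_36 = 3;  u_37 = 4;  u_38 = 4;  u_39 = 0;  u_40 = 3
  u_41 = 2;  u_42 = 4;  u_43 = 1;  u_44 = 3;  u_45 = 0;  u_46 = 0
  u_47 = 3;  u_48 = 4;  u_49 = 2;  u_50 = 4;  u_51 = 2;  u_52 = 0
  u_53 = 2;  u_54 = 0;  u_55 = 0;  u_56 = 4;  u_57 = 4;  u_58 = 2
  u_59 = 2;  u_60 = 1;  u_61 = 4;  u_62 = 0;  u_63 = 3;  u_64 = 4
  u_65 = 1;  u_66 = 3;  u_67 = 1;  u_68 = 1;  u_69 = 4;  u_70 = 3
  u_71 = 0;  u_72 = 1;  u_73 = 2;  u_74 = 3;  u_75 = 4;  u_76 = 4
  u_77 = 3;  u_78 = 1;  u_79 = 0;  u_80 = 1;  u_81 = 0;  u_82 = 4
  u_83 = 0;  u_84 = 4;  u_85 = 4;  u_86 = 1;  u_87 = 1;  u_88 = 0
  u_89 = 0;  u_90 = 2;  u_91 = 1;  u_92 = 4;  u_93 = 3;  u_94 = 1
  u_95 = 2;  u_96 = 3;  u_97 = 2;  u_98 = 2;  u_99 = 1;  u_100 = 3
  u_101 = 4;  u_102 = 2;  u_103 = 0;  u_104 = 3;  u_105 = 1;  u_106 = 1
  u_107 = 3;  u_108 = 2;  u_109 = 4;  u_110 = 2;  u_111 = 4;  u_112 = 1
  u_113 = 4;  u_114 = 1;  u_115 = 1;  u_116 = 2;  u_117 = 2;  u_118 = 4
  u_119 = 4;  u_120 = 0;  u_121 = 2;  u_122 = 1;  u_123 = 3;  u_124 = 2
  u_125 = 0;  u_126 = 3;  u_127 = 0;  u_128 = 0;  u_129 = 2;  u_130 = 3
  u_131 = 1;  u_132 = 0;  u_133 = 4;  u_134 = 3;  u_135 = 2;  u_136 = 2
  u_137 = 3;  u_138 = 0;  u_139 = 1;  u_140 = 0;  u_141 = 1;  u_142 = 2
  u_143 = 1;  u_144 = 2;  u_145 = 2;  u_146 = 0;  u_147 = 0;  u_148 = 1
  u_149 = 1;  u_150 = 4;  u_151 = 0;  u_152 = 2;  u_153 = 3;  u_154 = 0
  u_155 = 4;  u_156 = 3;  u_157 = 4;  u_158 = 4;  u_159 = 0;  u_160 = 3
  u_161 = 2;  u_162 = 4;  u_163 = 1;  u_164 = 3;  u_165 = 0;  u_166 = 0
  u_167 = 3;  u_168 = 4;  u_169 = 2;  u_170 = 4;  u_171 = 2;  u_172 = 0
  u_173 = 2;  u_174 = 0;  u_175 = 0;  u_176 = 4;  u_177 = 4;  u_178 = 2
  u_179 = 2;  u_180 = 1;  u_181 = 4;  u_182 = 0;  u_183 = 3;  u_184 = 4
  u_185 = 1;  u_186 = 3;  u_187 = 1;  u_188 = 1;  u_189 = 4;  u_190 = 3
  u_191 = 0;  u_192 = 1;  u_193 = 2;  u_194 = 3;  u_195 = 4;  u_196 = 4
  u_197 = 3;  u_198 = 1;  u_199 = 0;  u_200 = 1;  u_201 = 0;  u_202 = 4
  u_203 = 0;  u_204 = 4;  u_205 = 4;  u_206 = 1;  u_207 = 1;  u_208 = 0
  u_209 = 0;  u_210 = 2
u_211 = 2·2 + 4·0 + 3·0 + 3·1 + 4·1 = 1
u_212 = 2·1 + 4·2 + 3·0 + 3·0 + 4·1 = 4

4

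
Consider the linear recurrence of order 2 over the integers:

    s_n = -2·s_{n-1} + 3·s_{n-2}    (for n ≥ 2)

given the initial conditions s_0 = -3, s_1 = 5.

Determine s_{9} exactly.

s_2 = -2·5 + 3·-3 = -19
s_3 = -2·-19 + 3·5 = 53
s_4 = -2·53 + 3·-19 = -163
s_5 = -2·-163 + 3·53 = 485
s_6 = -2·485 + 3·-163 = -1459
s_7 = -2·-1459 + 3·485 = 4373
s_8 = -2·4373 + 3·-1459 = -13123
s_9 = -2·-13123 + 3·4373 = 39365

39365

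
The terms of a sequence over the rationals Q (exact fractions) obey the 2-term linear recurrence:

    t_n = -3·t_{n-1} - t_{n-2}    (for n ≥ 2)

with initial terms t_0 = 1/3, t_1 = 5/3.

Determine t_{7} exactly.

t_2 = -3·5/3 + -1·1/3 = -16/3
t_3 = -3·-16/3 + -1·5/3 = 43/3
t_4 = -3·43/3 + -1·-16/3 = -113/3
t_5 = -3·-113/3 + -1·43/3 = 296/3
t_6 = -3·296/3 + -1·-113/3 = -775/3
t_7 = -3·-775/3 + -1·296/3 = 2029/3

2029/3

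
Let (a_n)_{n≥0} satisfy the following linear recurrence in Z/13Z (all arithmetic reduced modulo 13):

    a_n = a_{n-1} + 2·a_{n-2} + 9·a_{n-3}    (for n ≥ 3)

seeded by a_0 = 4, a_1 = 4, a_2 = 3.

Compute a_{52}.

a_3 = 1·3 + 2·4 + 9·4 = 8
a_4 = 1·8 + 2·3 + 9·4 = 11
a_5 = 1·11 + 2·8 + 9·3 = 2
a_6 = 1·2 + 2·11 + 9·8 = 5
a_7 = 1·5 + 2·2 + 9·11 = 4
a_8 = 1·4 + 2·5 + 9·2 = 6
a_9 = 1·6 + 2·4 + 9·5 = 7
a_10 = 1·7 + 2·6 + 9·4 = 3
a_11 = 1·3 + 2·7 + 9·6 = 6
a_12 = 1·6 + 2·3 + 9·7 = 10
a_13 = 1·10 + 2·6 + 9·3 = 10
a_14 = 1·10 + 2·10 + 9·6 = 6
a_15 = 1·6 + 2·10 + 9·10 = 12
a_16 = 1·12 + 2·6 + 9·10 = 10
a_17 = 1·10 + 2·12 + 9·6 = 10
a_18 = 1·10 + 2·10 + 9·12 = 8
a_19 = 1·8 + 2·10 + 9·10 = 1
a_20 = 1·1 + 2·8 + 9·10 = 3
a_21 = 1·3 + 2·1 + 9·8 = 12
a_22 = 1·12 + 2·3 + 9·1 = 1
a_23 = 1·1 + 2·12 + 9·3 = 0
a_24 = 1·0 + 2·1 + 9·12 = 6
a_25 = 1·6 + 2·0 + 9·1 = 2
a_26 = 1·2 + 2·6 + 9·0 = 1
a_27 = 1·1 + 2·2 + 9·6 = 7
a_28 = 1·7 + 2·1 + 9·2 = 1
a_29 = 1·1 + 2·7 + 9·1 = 11
a_30 = 1·11 + 2·1 + 9·7 = 11
a_31 = 1·11 + 2·11 + 9·1 = 3
a_32 = 1·3 + 2·11 + 9·11 = 7
a_33 = 1·7 + 2·3 + 9·11 = 8
a_34 = 1·8 + 2·7 + 9·3 = 10
a_35 = 1·10 + 2·8 + 9·7 = 11
a_36 = 1·11 + 2·10 + 9·8 = 12
a_37 = 1·12 + 2·11 + 9·10 = 7
a_38 = 1·7 + 2·12 + 9·11 = 0
a_39 = 1·0 + 2·7 + 9·12 = 5
a_40 = 1·5 + 2·0 + 9·7 = 3
a_41 = 1·3 + 2·5 + 9·0 = 0
a_42 = 1·0 + 2·3 + 9·5 = 12
a_43 = 1·12 + 2·0 + 9·3 = 0
a_44 = 1·0 + 2·12 + 9·0 = 11
a_45 = 1·11 + 2·0 + 9·12 = 2
a_46 = 1·2 + 2·11 + 9·0 = 11
a_47 = 1·11 + 2·2 + 9·11 = 10
a_48 = 1·10 + 2·11 + 9·2 = 11
a_49 = 1·11 + 2·10 + 9·11 = 0
a_50 = 1·0 + 2·11 + 9·10 = 8
a_51 = 1·8 + 2·0 + 9·11 = 3
a_52 = 1·3 + 2·8 + 9·0 = 6

6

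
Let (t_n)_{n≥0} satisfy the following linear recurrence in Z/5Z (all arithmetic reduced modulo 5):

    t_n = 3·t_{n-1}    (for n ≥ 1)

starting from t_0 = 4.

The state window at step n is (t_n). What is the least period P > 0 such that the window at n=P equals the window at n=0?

n=0: window = (4)
n=1: window = (2)
n=2: window = (1)
n=3: window = (3)
n=4: window = (4)
window at n=4 equals window at n=0 → period = 4

4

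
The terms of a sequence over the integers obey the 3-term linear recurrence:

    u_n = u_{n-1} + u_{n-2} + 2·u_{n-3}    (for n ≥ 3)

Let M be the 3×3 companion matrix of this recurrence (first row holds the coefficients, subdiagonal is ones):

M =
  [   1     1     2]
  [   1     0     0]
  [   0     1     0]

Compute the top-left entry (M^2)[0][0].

2

(M^2)[0][0] is the top entry after applying M 2 times to the unit state (1, 0, 0). Equivalently it is h_{4} for the auxiliary sequence (h_n) obeying the same recurrence with h_2 = 1 and h_i = 0 for 0 ≤ i < 2:
h_3 = 1·1 + 1·0 + 2·0 = 1
h_4 = 1·1 + 1·1 + 2·0 = 2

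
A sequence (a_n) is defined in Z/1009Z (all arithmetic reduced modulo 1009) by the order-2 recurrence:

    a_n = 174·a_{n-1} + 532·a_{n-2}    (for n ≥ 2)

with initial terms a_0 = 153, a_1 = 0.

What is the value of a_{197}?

36

a_2 = 174·0 + 532·153 = 676
a_3 = 174·676 + 532·0 = 580
a_4 = 174·580 + 532·676 = 448
a_5 = 174·448 + 532·580 = 65
a_6 = 174·65 + 532·448 = 423
a_7 = 174·423 + 532·65 = 219
Continuing the recurrence:
  a_8 = 802;  a_9 = 779;  a_10 = 197;  a_11 = 710;  a_12 = 310;  a_13 = 817
  a_14 = 342;  a_15 = 751;  a_16 = 837;  a_17 = 310;  a_18 = 778;  a_19 = 619
  a_20 = 958;  a_21 = 581;  a_22 = 305;  a_23 = 940;  a_24 = 922;  a_25 = 622
  a_26 = 395;  a_27 = 70;  a_28 = 340;  a_29 = 545;  a_30 = 253;  a_31 = 992
  a_32 = 468;  a_33 = 749;  a_34 = 927;  a_35 = 780;  a_36 = 277;  a_37 = 27
  a_38 = 712;  a_39 = 19;  a_40 = 688;  a_41 = 668;  a_42 = 955;  a_43 = 902
  a_44 = 77;  a_45 = 870;  a_46 = 634;  a_47 = 44;  a_48 = 875;  a_49 = 92
  a_50 = 215;  a_51 = 589;  a_52 = 940;  a_53 = 660;  a_54 = 439;  a_55 = 699
  a_56 = 6;  a_57 = 591;  a_58 = 81;  a_59 = 581;  a_60 = 908;  a_61 = 926
  a_62 = 438;  a_63 = 777;  a_64 = 938;  a_65 = 437;  a_66 = 933;  a_67 = 307
  a_68 = 878;  a_69 = 279;  a_70 = 43;  a_71 = 524;  a_72 = 35;  a_73 = 320
  a_74 = 643;  a_75 = 611;  a_76 = 394;  a_77 = 98;  a_78 = 644;  a_79 = 734
  a_80 = 130;  a_81 = 427;  a_82 = 180;  a_83 = 180;  a_84 = 955;  a_85 = 599
  a_86 = 832;  a_87 = 305;  a_88 = 275;  a_89 = 238;  a_90 = 38;  a_91 = 40
  a_92 = 942;  a_93 = 541;  a_94 = 977;  a_95 = 733;  a_96 = 537;  a_97 = 83
  a_98 = 453;  a_99 = 889;  a_100 = 154;  a_101 = 289;  a_102 = 35;  a_103 = 416
  a_104 = 194;  a_105 = 800;  a_106 = 248;  a_107 = 576;  a_108 = 90;  a_109 = 221
  a_110 = 569;  a_111 = 652;  a_112 = 448;  a_113 = 27;  a_114 = 874;  a_115 = 964
  a_116 = 61;  a_117 = 800;  a_118 = 122;  a_119 = 850;  a_120 = 914;  a_121 = 791
  a_122 = 320;  a_123 = 244;  a_124 = 806;  a_125 = 649;  a_126 = 894;  a_127 = 360
  a_128 = 451;  a_129 = 591;  a_130 = 715;  a_131 = 916;  a_132 = 958;  a_133 = 172
  a_134 = 778;  a_135 = 860;  a_136 = 514;  a_137 = 78;  a_138 = 464;  a_139 = 143
  a_140 = 309;  a_141 = 690;  a_142 = 919;  a_143 = 288;  a_144 = 214;  a_145 = 760
  a_146 = 901;  a_147 = 90;  a_148 = 582;  a_149 = 825;  a_150 = 133;  a_151 = 929
  a_152 = 332;  a_153 = 73;  a_154 = 643;  a_155 = 377;  a_156 = 38;  a_157 = 331
  a_158 = 117;  a_159 = 704;  a_160 = 93;  a_161 = 227;  a_162 = 182;  a_163 = 73
  a_164 = 554;  a_165 = 26;  a_166 = 588;  a_167 = 109;  a_168 = 830;  a_169 = 608
  a_170 = 474;  a_171 = 314;  a_172 = 68;  a_173 = 287;  a_174 = 349;  a_175 = 511
  a_176 = 134;  a_177 = 540;  a_178 = 781;  a_179 = 403;  a_180 = 285;  a_181 = 637
  a_182 = 118;  a_183 = 212;  a_184 = 782;  a_185 = 638;  a_186 = 338;  a_187 = 682
  a_188 = 829;  a_189 = 552;  a_190 = 288;  a_191 = 716;  a_192 = 325;  a_193 = 565
  a_194 = 798;  a_195 = 517
a_196 = 174·517 + 532·798 = 913
a_197 = 174·913 + 532·517 = 36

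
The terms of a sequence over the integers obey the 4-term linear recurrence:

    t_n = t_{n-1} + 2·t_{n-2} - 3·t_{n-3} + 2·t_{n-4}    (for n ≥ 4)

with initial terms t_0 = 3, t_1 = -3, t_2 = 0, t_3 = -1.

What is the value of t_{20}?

32397

t_4 = 1·-1 + 2·0 + -3·-3 + 2·3 = 14
t_5 = 1·14 + 2·-1 + -3·0 + 2·-3 = 6
t_6 = 1·6 + 2·14 + -3·-1 + 2·0 = 37
t_7 = 1·37 + 2·6 + -3·14 + 2·-1 = 5
t_8 = 1·5 + 2·37 + -3·6 + 2·14 = 89
t_9 = 1·89 + 2·5 + -3·37 + 2·6 = 0
t_10 = 1·0 + 2·89 + -3·5 + 2·37 = 237
t_11 = 1·237 + 2·0 + -3·89 + 2·5 = -20
t_12 = 1·-20 + 2·237 + -3·0 + 2·89 = 632
t_13 = 1·632 + 2·-20 + -3·237 + 2·0 = -119
t_14 = 1·-119 + 2·632 + -3·-20 + 2·237 = 1679
t_15 = 1·1679 + 2·-119 + -3·632 + 2·-20 = -495
t_16 = 1·-495 + 2·1679 + -3·-119 + 2·632 = 4484
t_17 = 1·4484 + 2·-495 + -3·1679 + 2·-119 = -1781
t_18 = 1·-1781 + 2·4484 + -3·-495 + 2·1679 = 12030
t_19 = 1·12030 + 2·-1781 + -3·4484 + 2·-495 = -5974
t_20 = 1·-5974 + 2·12030 + -3·-1781 + 2·4484 = 32397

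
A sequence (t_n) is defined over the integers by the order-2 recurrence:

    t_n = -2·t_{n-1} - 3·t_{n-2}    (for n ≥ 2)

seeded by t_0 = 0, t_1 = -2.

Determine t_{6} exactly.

-20

t_2 = -2·-2 + -3·0 = 4
t_3 = -2·4 + -3·-2 = -2
t_4 = -2·-2 + -3·4 = -8
t_5 = -2·-8 + -3·-2 = 22
t_6 = -2·22 + -3·-8 = -20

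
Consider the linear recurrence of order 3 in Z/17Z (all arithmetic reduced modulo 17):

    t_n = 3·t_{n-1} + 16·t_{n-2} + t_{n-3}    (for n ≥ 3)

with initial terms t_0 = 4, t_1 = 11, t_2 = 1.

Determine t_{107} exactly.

t_3 = 3·1 + 16·11 + 1·4 = 13
t_4 = 3·13 + 16·1 + 1·11 = 15
t_5 = 3·15 + 16·13 + 1·1 = 16
t_6 = 3·16 + 16·15 + 1·13 = 12
t_7 = 3·12 + 16·16 + 1·15 = 1
t_8 = 3·1 + 16·12 + 1·16 = 7
t_9 = 3·7 + 16·1 + 1·12 = 15
t_10 = 3·15 + 16·7 + 1·1 = 5
t_11 = 3·5 + 16·15 + 1·7 = 7
t_12 = 3·7 + 16·5 + 1·15 = 14
t_13 = 3·14 + 16·7 + 1·5 = 6
t_14 = 3·6 + 16·14 + 1·7 = 11
t_15 = 3·11 + 16·6 + 1·14 = 7
t_16 = 3·7 + 16·11 + 1·6 = 16
t_17 = 3·16 + 16·7 + 1·11 = 1
t_18 = 3·1 + 16·16 + 1·7 = 11
t_19 = 3·11 + 16·1 + 1·16 = 14
t_20 = 3·14 + 16·11 + 1·1 = 15
t_21 = 3·15 + 16·14 + 1·11 = 8
t_22 = 3·8 + 16·15 + 1·14 = 6
t_23 = 3·6 + 16·8 + 1·15 = 8
t_24 = 3·8 + 16·6 + 1·8 = 9
t_25 = 3·9 + 16·8 + 1·6 = 8
t_26 = 3·8 + 16·9 + 1·8 = 6
t_27 = 3·6 + 16·8 + 1·9 = 2
t_28 = 3·2 + 16·6 + 1·8 = 8
t_29 = 3·8 + 16·2 + 1·6 = 11
t_30 = 3·11 + 16·8 + 1·2 = 10
t_31 = 3·10 + 16·11 + 1·8 = 10
t_32 = 3·10 + 16·10 + 1·11 = 14
t_33 = 3·14 + 16·10 + 1·10 = 8
t_34 = 3·8 + 16·14 + 1·10 = 3
t_35 = 3·3 + 16·8 + 1·14 = 15
t_36 = 3·15 + 16·3 + 1·8 = 16
t_37 = 3·16 + 16·15 + 1·3 = 2
t_38 = 3·2 + 16·16 + 1·15 = 5
t_39 = 3·5 + 16·2 + 1·16 = 12
t_40 = 3·12 + 16·5 + 1·2 = 16
t_41 = 3·16 + 16·12 + 1·5 = 7
t_42 = 3·7 + 16·16 + 1·12 = 0
t_43 = 3·0 + 16·7 + 1·16 = 9
t_44 = 3·9 + 16·0 + 1·7 = 0
t_45 = 3·0 + 16·9 + 1·0 = 8
t_46 = 3·8 + 16·0 + 1·9 = 16
t_47 = 3·16 + 16·8 + 1·0 = 6
t_48 = 3·6 + 16·16 + 1·8 = 10
t_49 = 3·10 + 16·6 + 1·16 = 6
t_50 = 3·6 + 16·10 + 1·6 = 14
t_51 = 3·14 + 16·6 + 1·10 = 12
t_52 = 3·12 + 16·14 + 1·6 = 11
t_53 = 3·11 + 16·12 + 1·14 = 1
t_54 = 3·1 + 16·11 + 1·12 = 4
t_55 = 3·4 + 16·1 + 1·11 = 5
t_56 = 3·5 + 16·4 + 1·1 = 12
t_57 = 3·12 + 16·5 + 1·4 = 1
t_58 = 3·1 + 16·12 + 1·5 = 13
t_59 = 3·13 + 16·1 + 1·12 = 16
t_60 = 3·16 + 16·13 + 1·1 = 2
t_61 = 3·2 + 16·16 + 1·13 = 3
t_62 = 3·3 + 16·2 + 1·16 = 6
t_63 = 3·6 + 16·3 + 1·2 = 0
t_64 = 3·0 + 16·6 + 1·3 = 14
t_65 = 3·14 + 16·0 + 1·6 = 14
t_66 = 3·14 + 16·14 + 1·0 = 11
t_67 = 3·11 + 16·14 + 1·14 = 16
t_68 = 3·16 + 16·11 + 1·14 = 0
t_69 = 3·0 + 16·16 + 1·11 = 12
t_70 = 3·12 + 16·0 + 1·16 = 1
t_71 = 3·1 + 16·12 + 1·0 = 8
t_72 = 3·8 + 16·1 + 1·12 = 1
t_73 = 3·1 + 16·8 + 1·1 = 13
t_74 = 3·13 + 16·1 + 1·8 = 12
t_75 = 3·12 + 16·13 + 1·1 = 7
t_76 = 3·7 + 16·12 + 1·13 = 5
t_77 = 3·5 + 16·7 + 1·12 = 3
t_78 = 3·3 + 16·5 + 1·7 = 11
t_79 = 3·11 + 16·3 + 1·5 = 1
t_80 = 3·1 + 16·11 + 1·3 = 12
t_81 = 3·12 + 16·1 + 1·11 = 12
t_82 = 3·12 + 16·12 + 1·1 = 8
t_83 = 3·8 + 16·12 + 1·12 = 7
t_84 = 3·7 + 16·8 + 1·12 = 8
t_85 = 3·8 + 16·7 + 1·8 = 8
t_86 = 3·8 + 16·8 + 1·7 = 6
t_87 = 3·6 + 16·8 + 1·8 = 1
t_88 = 3·1 + 16·6 + 1·8 = 5
t_89 = 3·5 + 16·1 + 1·6 = 3
t_90 = 3·3 + 16·5 + 1·1 = 5
t_91 = 3·5 + 16·3 + 1·5 = 0
t_92 = 3·0 + 16·5 + 1·3 = 15
t_93 = 3·15 + 16·0 + 1·5 = 16
t_94 = 3·16 + 16·15 + 1·0 = 16
t_95 = 3·16 + 16·16 + 1·15 = 13
t_96 = 3·13 + 16·16 + 1·16 = 5
t_97 = 3·5 + 16·13 + 1·16 = 1
t_98 = 3·1 + 16·5 + 1·13 = 11
t_99 = 3·11 + 16·1 + 1·5 = 3
t_100 = 3·3 + 16·11 + 1·1 = 16
t_101 = 3·16 + 16·3 + 1·11 = 5
t_102 = 3·5 + 16·16 + 1·3 = 2
t_103 = 3·2 + 16·5 + 1·16 = 0
t_104 = 3·0 + 16·2 + 1·5 = 3
t_105 = 3·3 + 16·0 + 1·2 = 11
t_106 = 3·11 + 16·3 + 1·0 = 13
t_107 = 3·13 + 16·11 + 1·3 = 14

14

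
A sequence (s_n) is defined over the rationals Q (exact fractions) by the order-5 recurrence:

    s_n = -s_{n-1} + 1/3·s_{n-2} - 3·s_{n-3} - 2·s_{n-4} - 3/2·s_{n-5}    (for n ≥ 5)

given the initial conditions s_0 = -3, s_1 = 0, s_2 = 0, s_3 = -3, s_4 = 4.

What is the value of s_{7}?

s_5 = -1·4 + 1/3·-3 + -3·0 + -2·0 + -3/2·-3 = -1/2
s_6 = -1·-1/2 + 1/3·4 + -3·-3 + -2·0 + -3/2·0 = 65/6
s_7 = -1·65/6 + 1/3·-1/2 + -3·4 + -2·-3 + -3/2·0 = -17

-17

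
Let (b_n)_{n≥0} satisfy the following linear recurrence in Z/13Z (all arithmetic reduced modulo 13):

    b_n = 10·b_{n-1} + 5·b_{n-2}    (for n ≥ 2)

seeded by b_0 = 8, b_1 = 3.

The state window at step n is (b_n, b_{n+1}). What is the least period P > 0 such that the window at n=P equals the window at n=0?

12

n=0: window = (8, 3)
n=1: window = (3, 5)
n=2: window = (5, 0)
n=3: window = (0, 12)
n=4: window = (12, 3)
n=5: window = (3, 12)
n=6: window = (12, 5)
n=7: window = (5, 6)
n=8: window = (6, 7)
n=9: window = (7, 9)
n=10: window = (9, 8)
n=11: window = (8, 8)
n=12: window = (8, 3)
window at n=12 equals window at n=0 → period = 12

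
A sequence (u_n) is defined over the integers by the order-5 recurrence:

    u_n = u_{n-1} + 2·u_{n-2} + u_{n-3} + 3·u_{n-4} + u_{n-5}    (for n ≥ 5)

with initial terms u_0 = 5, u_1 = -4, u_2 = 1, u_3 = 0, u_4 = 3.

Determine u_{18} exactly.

21529

u_5 = 1·3 + 2·0 + 1·1 + 3·-4 + 1·5 = -3
u_6 = 1·-3 + 2·3 + 1·0 + 3·1 + 1·-4 = 2
u_7 = 1·2 + 2·-3 + 1·3 + 3·0 + 1·1 = 0
u_8 = 1·0 + 2·2 + 1·-3 + 3·3 + 1·0 = 10
u_9 = 1·10 + 2·0 + 1·2 + 3·-3 + 1·3 = 6
u_10 = 1·6 + 2·10 + 1·0 + 3·2 + 1·-3 = 29
u_11 = 1·29 + 2·6 + 1·10 + 3·0 + 1·2 = 53
u_12 = 1·53 + 2·29 + 1·6 + 3·10 + 1·0 = 147
u_13 = 1·147 + 2·53 + 1·29 + 3·6 + 1·10 = 310
u_14 = 1·310 + 2·147 + 1·53 + 3·29 + 1·6 = 750
u_15 = 1·750 + 2·310 + 1·147 + 3·53 + 1·29 = 1705
u_16 = 1·1705 + 2·750 + 1·310 + 3·147 + 1·53 = 4009
u_17 = 1·4009 + 2·1705 + 1·750 + 3·310 + 1·147 = 9246
u_18 = 1·9246 + 2·4009 + 1·1705 + 3·750 + 1·310 = 21529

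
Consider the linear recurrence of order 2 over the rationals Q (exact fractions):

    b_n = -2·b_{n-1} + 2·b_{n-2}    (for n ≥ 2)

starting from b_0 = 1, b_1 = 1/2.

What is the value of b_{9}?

-568

b_2 = -2·1/2 + 2·1 = 1
b_3 = -2·1 + 2·1/2 = -1
b_4 = -2·-1 + 2·1 = 4
b_5 = -2·4 + 2·-1 = -10
b_6 = -2·-10 + 2·4 = 28
b_7 = -2·28 + 2·-10 = -76
b_8 = -2·-76 + 2·28 = 208
b_9 = -2·208 + 2·-76 = -568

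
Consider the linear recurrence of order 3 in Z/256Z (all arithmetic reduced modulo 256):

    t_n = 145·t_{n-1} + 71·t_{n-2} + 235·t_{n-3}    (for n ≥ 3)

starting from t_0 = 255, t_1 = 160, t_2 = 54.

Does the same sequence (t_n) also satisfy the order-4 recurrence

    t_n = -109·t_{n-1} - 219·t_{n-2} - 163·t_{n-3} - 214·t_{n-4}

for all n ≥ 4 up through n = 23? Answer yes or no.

yes

Terms t_0..t_23: 255, 160, 54, 11, 21, 132, 176, 147, 63, 4, 174, 127, 221, 32, 0, 191, 143, 248, 118, 227, 245, 12, 32, 91
n=4: candidate gives 21, actual t_4 = 21 ✓
n=5: candidate gives 132, actual t_5 = 132 ✓
n=6: candidate gives 176, actual t_6 = 176 ✓
n=7: candidate gives 147, actual t_7 = 147 ✓
n=8: candidate gives 63, actual t_8 = 63 ✓
n=9: candidate gives 4, actual t_9 = 4 ✓
n=10: candidate gives 174, actual t_10 = 174 ✓
n=11: candidate gives 127, actual t_11 = 127 ✓
n=12: candidate gives 221, actual t_12 = 221 ✓
n=13: candidate gives 32, actual t_13 = 32 ✓
n=14: candidate gives 0, actual t_14 = 0 ✓
n=15: candidate gives 191, actual t_15 = 191 ✓
n=16: candidate gives 143, actual t_16 = 143 ✓
n=17: candidate gives 248, actual t_17 = 248 ✓
n=18: candidate gives 118, actual t_18 = 118 ✓
n=19: candidate gives 227, actual t_19 = 227 ✓
n=20: candidate gives 245, actual t_20 = 245 ✓
n=21: candidate gives 12, actual t_21 = 12 ✓
n=22: candidate gives 32, actual t_22 = 32 ✓
n=23: candidate gives 91, actual t_23 = 91 ✓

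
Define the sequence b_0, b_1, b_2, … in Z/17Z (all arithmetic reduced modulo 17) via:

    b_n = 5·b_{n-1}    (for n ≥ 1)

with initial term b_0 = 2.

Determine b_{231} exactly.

3

b_1 = 5·2 = 10
b_2 = 5·10 = 16
b_3 = 5·16 = 12
b_4 = 5·12 = 9
b_5 = 5·9 = 11
b_6 = 5·11 = 4
b_7 = 5·4 = 3
b_8 = 5·3 = 15
b_9 = 5·15 = 7
b_10 = 5·7 = 1
b_11 = 5·1 = 5
b_12 = 5·5 = 8
b_13 = 5·8 = 6
b_14 = 5·6 = 13
b_15 = 5·13 = 14
b_16 = 5·14 = 2
(b_16) = (2) = (b_0), so the sequence has period 16.
231 ≡ 7 (mod 16), hence b_231 = b_7 = 3.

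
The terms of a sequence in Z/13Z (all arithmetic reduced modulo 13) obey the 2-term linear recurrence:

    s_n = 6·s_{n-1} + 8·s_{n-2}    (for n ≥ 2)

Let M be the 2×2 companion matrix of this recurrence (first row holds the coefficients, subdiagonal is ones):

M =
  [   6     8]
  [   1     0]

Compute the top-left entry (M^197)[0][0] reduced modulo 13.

(M^197)[0][0] is the top entry after applying M 197 times to the unit state (1, 0). Equivalently it is h_{198} for the auxiliary sequence (h_n) obeying the same recurrence with h_1 = 1 and h_i = 0 for 0 ≤ i < 1:
h_2 = 6·1 + 8·0 = 6
h_3 = 6·6 + 8·1 = 5
h_4 = 6·5 + 8·6 = 0
h_5 = 6·0 + 8·5 = 1
(h_4, h_5) = (0, 1) = (h_0, h_1), so the sequence has period 4.
198 ≡ 2 (mod 4), hence h_198 = h_2 = 6.

6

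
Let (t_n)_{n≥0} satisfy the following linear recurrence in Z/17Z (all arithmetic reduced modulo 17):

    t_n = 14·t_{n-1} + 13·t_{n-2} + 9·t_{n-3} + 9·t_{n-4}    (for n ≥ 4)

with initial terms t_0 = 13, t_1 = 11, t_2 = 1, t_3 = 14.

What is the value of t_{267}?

t_4 = 14·14 + 13·1 + 9·11 + 9·13 = 0
t_5 = 14·0 + 13·14 + 9·1 + 9·11 = 1
t_6 = 14·1 + 13·0 + 9·14 + 9·1 = 13
t_7 = 14·13 + 13·1 + 9·0 + 9·14 = 15
t_8 = 14·15 + 13·13 + 9·1 + 9·0 = 14
t_9 = 14·14 + 13·15 + 9·13 + 9·1 = 7
Continuing the recurrence:
  t_10 = 5;  t_11 = 14;  t_12 = 8;  t_13 = 11;  t_14 = 4;  t_15 = 6
  t_16 = 1;  t_17 = 6;  t_18 = 0;  t_19 = 5;  t_20 = 14;  t_21 = 9
  t_22 = 13;  t_23 = 11;  t_24 = 3;  t_25 = 9;  t_26 = 7;  t_27 = 1
  t_28 = 9;  t_29 = 11;  t_30 = 3;  t_31 = 3;  t_32 = 6;  t_33 = 11
  t_34 = 14;  t_35 = 12;  t_36 = 10;  t_37 = 11;  t_38 = 8;  t_39 = 11
  t_40 = 5;  t_41 = 10;  t_42 = 2;  t_43 = 13;  t_44 = 3;  t_45 = 13
  t_46 = 16;  t_47 = 10;  t_48 = 16;  t_49 = 3;  t_50 = 8;  t_51 = 11
  t_52 = 4;  t_53 = 9;  t_54 = 9;  t_55 = 4;  t_56 = 1;  t_57 = 7
  t_58 = 7;  t_59 = 13;  t_60 = 5;  t_61 = 8;  t_62 = 0;  t_63 = 11
  t_64 = 16;  t_65 = 14;  t_66 = 10;  t_67 = 4;  t_68 = 14;  t_69 = 5
  t_70 = 4;  t_71 = 11;  t_72 = 3;  t_73 = 11;  t_74 = 5;  t_75 = 16
  t_76 = 7;  t_77 = 8;  t_78 = 1;  t_79 = 2;  t_80 = 6;  t_81 = 4
  t_82 = 8;  t_83 = 15;  t_84 = 13;  t_85 = 9;  t_86 = 9;  t_87 = 2
  t_88 = 3;  t_89 = 9;  t_90 = 9;  t_91 = 16;  t_92 = 7;  t_93 = 9
  t_94 = 0;  t_95 = 1;  t_96 = 5;  t_97 = 11;  t_98 = 7;  t_99 = 6
  t_100 = 13;  t_101 = 14;  t_102 = 6;  t_103 = 12;  t_104 = 13;  t_105 = 8
  t_106 = 1;  t_107 = 3;  t_108 = 6;  t_109 = 0;  t_110 = 12;  t_111 = 11
  t_112 = 7;  t_113 = 9;  t_114 = 16;  t_115 = 10;  t_116 = 16;  t_117 = 1
  t_118 = 14;  t_119 = 1;  t_120 = 9;  t_121 = 2;  t_122 = 8;  t_123 = 7
  t_124 = 12;  t_125 = 9;  t_126 = 9;  t_127 = 6;  t_128 = 16;  t_129 = 5
  t_130 = 5;  t_131 = 10;  t_132 = 3;  t_133 = 7;  t_134 = 0;  t_135 = 4
  t_136 = 10;  t_137 = 0;  t_138 = 13;  t_139 = 2;  t_140 = 15;  t_141 = 13
  t_142 = 2;  t_143 = 10;  t_144 = 10;  t_145 = 14;  t_146 = 9;  t_147 = 12
  t_148 = 8;  t_149 = 16;  t_150 = 7;  t_151 = 10;  t_152 = 5;  t_153 = 16
  t_154 = 0;  t_155 = 3;  t_156 = 10;  t_157 = 0;  t_158 = 4;  t_159 = 3
  t_160 = 14;  t_161 = 16;  t_162 = 10;  t_163 = 8;  t_164 = 2;  t_165 = 9
  t_166 = 8;  t_167 = 13;  t_168 = 11;  t_169 = 0;  t_170 = 9;  t_171 = 2
  t_172 = 6;  t_173 = 4;  t_174 = 12;  t_175 = 3;  t_176 = 16;  t_177 = 16
  t_178 = 6;  t_179 = 4;  t_180 = 14;  t_181 = 4;  t_182 = 5;  t_183 = 12
  t_184 = 4;  t_185 = 4;  t_186 = 6;  t_187 = 8;  t_188 = 7;  t_189 = 3
  t_190 = 4;  t_191 = 9;  t_192 = 13;  t_193 = 5;  t_194 = 16;  t_195 = 11
  t_196 = 14;  t_197 = 1;  t_198 = 14;  t_199 = 9;  t_200 = 1;  t_201 = 11
  t_202 = 0;  t_203 = 12;  t_204 = 4;  t_205 = 5;  t_206 = 9;  t_207 = 12
  t_208 = 9;  t_209 = 0;  t_210 = 0;  t_211 = 2;  t_212 = 7;  t_213 = 5
  t_214 = 9;  t_215 = 0;  t_216 = 4;  t_217 = 12;  t_218 = 12;  t_219 = 3
  t_220 = 2;  t_221 = 11;  t_222 = 9;  t_223 = 8;  t_224 = 6;  t_225 = 11
  t_226 = 11;  t_227 = 15;  t_228 = 13;  t_229 = 14;  t_230 = 4;  t_231 = 14
  t_232 = 15;  t_233 = 10;  t_234 = 4;  t_235 = 5;  t_236 = 7;  t_237 = 0
  t_238 = 2;  t_239 = 0;  t_240 = 4;  t_241 = 6;  t_242 = 1;  t_243 = 9
  t_244 = 8;  t_245 = 3;  t_246 = 15;  t_247 = 11;  t_248 = 6;  t_249 = 15
  t_250 = 12;  t_251 = 6;  t_252 = 4;  t_253 = 3;  t_254 = 1;  t_255 = 7
  t_256 = 4;  t_257 = 13;  t_258 = 0;  t_259 = 13;  t_260 = 12;  t_261 = 12
  t_262 = 16;  t_263 = 10;  t_264 = 3;  t_265 = 16
t_266 = 14·16 + 13·3 + 9·10 + 9·16 = 4
t_267 = 14·4 + 13·16 + 9·3 + 9·10 = 7

7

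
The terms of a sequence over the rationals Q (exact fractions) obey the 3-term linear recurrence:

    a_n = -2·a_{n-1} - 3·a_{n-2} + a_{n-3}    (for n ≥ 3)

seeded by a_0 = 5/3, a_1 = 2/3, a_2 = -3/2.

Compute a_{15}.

a_3 = -2·-3/2 + -3·2/3 + 1·5/3 = 8/3
a_4 = -2·8/3 + -3·-3/2 + 1·2/3 = -1/6
a_5 = -2·-1/6 + -3·8/3 + 1·-3/2 = -55/6
a_6 = -2·-55/6 + -3·-1/6 + 1·8/3 = 43/2
a_7 = -2·43/2 + -3·-55/6 + 1·-1/6 = -47/3
a_8 = -2·-47/3 + -3·43/2 + 1·-55/6 = -127/3
a_9 = -2·-127/3 + -3·-47/3 + 1·43/2 = 919/6
a_10 = -2·919/6 + -3·-127/3 + 1·-47/3 = -195
a_11 = -2·-195 + -3·919/6 + 1·-127/3 = -671/6
a_12 = -2·-671/6 + -3·-195 + 1·919/6 = 5771/6
a_13 = -2·5771/6 + -3·-671/6 + 1·-195 = -10699/6
a_14 = -2·-10699/6 + -3·5771/6 + 1·-671/6 = 569
a_15 = -2·569 + -3·-10699/6 + 1·5771/6 = 15520/3

15520/3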